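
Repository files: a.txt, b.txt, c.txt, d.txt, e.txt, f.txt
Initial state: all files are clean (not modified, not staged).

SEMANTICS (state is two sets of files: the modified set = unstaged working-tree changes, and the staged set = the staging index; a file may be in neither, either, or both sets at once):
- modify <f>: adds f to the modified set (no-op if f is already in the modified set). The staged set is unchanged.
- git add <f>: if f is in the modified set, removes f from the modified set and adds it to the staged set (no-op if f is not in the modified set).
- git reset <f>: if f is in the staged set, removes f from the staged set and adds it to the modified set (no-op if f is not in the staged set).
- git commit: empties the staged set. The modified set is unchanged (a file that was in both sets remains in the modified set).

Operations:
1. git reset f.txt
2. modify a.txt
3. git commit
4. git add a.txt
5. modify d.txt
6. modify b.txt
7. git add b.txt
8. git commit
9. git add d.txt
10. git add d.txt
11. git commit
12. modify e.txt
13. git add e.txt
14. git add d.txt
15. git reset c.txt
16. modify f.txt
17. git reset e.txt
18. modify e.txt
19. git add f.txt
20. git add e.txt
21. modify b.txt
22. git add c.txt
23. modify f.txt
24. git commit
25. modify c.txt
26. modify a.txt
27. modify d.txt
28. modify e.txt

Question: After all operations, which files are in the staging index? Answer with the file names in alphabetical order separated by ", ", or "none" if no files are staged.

Answer: none

Derivation:
After op 1 (git reset f.txt): modified={none} staged={none}
After op 2 (modify a.txt): modified={a.txt} staged={none}
After op 3 (git commit): modified={a.txt} staged={none}
After op 4 (git add a.txt): modified={none} staged={a.txt}
After op 5 (modify d.txt): modified={d.txt} staged={a.txt}
After op 6 (modify b.txt): modified={b.txt, d.txt} staged={a.txt}
After op 7 (git add b.txt): modified={d.txt} staged={a.txt, b.txt}
After op 8 (git commit): modified={d.txt} staged={none}
After op 9 (git add d.txt): modified={none} staged={d.txt}
After op 10 (git add d.txt): modified={none} staged={d.txt}
After op 11 (git commit): modified={none} staged={none}
After op 12 (modify e.txt): modified={e.txt} staged={none}
After op 13 (git add e.txt): modified={none} staged={e.txt}
After op 14 (git add d.txt): modified={none} staged={e.txt}
After op 15 (git reset c.txt): modified={none} staged={e.txt}
After op 16 (modify f.txt): modified={f.txt} staged={e.txt}
After op 17 (git reset e.txt): modified={e.txt, f.txt} staged={none}
After op 18 (modify e.txt): modified={e.txt, f.txt} staged={none}
After op 19 (git add f.txt): modified={e.txt} staged={f.txt}
After op 20 (git add e.txt): modified={none} staged={e.txt, f.txt}
After op 21 (modify b.txt): modified={b.txt} staged={e.txt, f.txt}
After op 22 (git add c.txt): modified={b.txt} staged={e.txt, f.txt}
After op 23 (modify f.txt): modified={b.txt, f.txt} staged={e.txt, f.txt}
After op 24 (git commit): modified={b.txt, f.txt} staged={none}
After op 25 (modify c.txt): modified={b.txt, c.txt, f.txt} staged={none}
After op 26 (modify a.txt): modified={a.txt, b.txt, c.txt, f.txt} staged={none}
After op 27 (modify d.txt): modified={a.txt, b.txt, c.txt, d.txt, f.txt} staged={none}
After op 28 (modify e.txt): modified={a.txt, b.txt, c.txt, d.txt, e.txt, f.txt} staged={none}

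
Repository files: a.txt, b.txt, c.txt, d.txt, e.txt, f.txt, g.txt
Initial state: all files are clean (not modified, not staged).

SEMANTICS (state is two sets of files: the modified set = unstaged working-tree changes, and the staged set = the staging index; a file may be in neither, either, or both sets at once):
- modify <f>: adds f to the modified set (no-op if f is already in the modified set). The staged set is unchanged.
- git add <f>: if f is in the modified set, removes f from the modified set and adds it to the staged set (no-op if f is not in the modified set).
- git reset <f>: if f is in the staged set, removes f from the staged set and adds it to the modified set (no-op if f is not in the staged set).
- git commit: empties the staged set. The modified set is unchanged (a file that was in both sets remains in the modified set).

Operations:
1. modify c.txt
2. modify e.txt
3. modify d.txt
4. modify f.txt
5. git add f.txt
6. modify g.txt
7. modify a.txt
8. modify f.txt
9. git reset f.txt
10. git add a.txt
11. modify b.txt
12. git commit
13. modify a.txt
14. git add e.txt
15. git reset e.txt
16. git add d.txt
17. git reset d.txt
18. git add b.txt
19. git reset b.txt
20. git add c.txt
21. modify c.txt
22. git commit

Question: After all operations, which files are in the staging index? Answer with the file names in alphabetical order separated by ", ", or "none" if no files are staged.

Answer: none

Derivation:
After op 1 (modify c.txt): modified={c.txt} staged={none}
After op 2 (modify e.txt): modified={c.txt, e.txt} staged={none}
After op 3 (modify d.txt): modified={c.txt, d.txt, e.txt} staged={none}
After op 4 (modify f.txt): modified={c.txt, d.txt, e.txt, f.txt} staged={none}
After op 5 (git add f.txt): modified={c.txt, d.txt, e.txt} staged={f.txt}
After op 6 (modify g.txt): modified={c.txt, d.txt, e.txt, g.txt} staged={f.txt}
After op 7 (modify a.txt): modified={a.txt, c.txt, d.txt, e.txt, g.txt} staged={f.txt}
After op 8 (modify f.txt): modified={a.txt, c.txt, d.txt, e.txt, f.txt, g.txt} staged={f.txt}
After op 9 (git reset f.txt): modified={a.txt, c.txt, d.txt, e.txt, f.txt, g.txt} staged={none}
After op 10 (git add a.txt): modified={c.txt, d.txt, e.txt, f.txt, g.txt} staged={a.txt}
After op 11 (modify b.txt): modified={b.txt, c.txt, d.txt, e.txt, f.txt, g.txt} staged={a.txt}
After op 12 (git commit): modified={b.txt, c.txt, d.txt, e.txt, f.txt, g.txt} staged={none}
After op 13 (modify a.txt): modified={a.txt, b.txt, c.txt, d.txt, e.txt, f.txt, g.txt} staged={none}
After op 14 (git add e.txt): modified={a.txt, b.txt, c.txt, d.txt, f.txt, g.txt} staged={e.txt}
After op 15 (git reset e.txt): modified={a.txt, b.txt, c.txt, d.txt, e.txt, f.txt, g.txt} staged={none}
After op 16 (git add d.txt): modified={a.txt, b.txt, c.txt, e.txt, f.txt, g.txt} staged={d.txt}
After op 17 (git reset d.txt): modified={a.txt, b.txt, c.txt, d.txt, e.txt, f.txt, g.txt} staged={none}
After op 18 (git add b.txt): modified={a.txt, c.txt, d.txt, e.txt, f.txt, g.txt} staged={b.txt}
After op 19 (git reset b.txt): modified={a.txt, b.txt, c.txt, d.txt, e.txt, f.txt, g.txt} staged={none}
After op 20 (git add c.txt): modified={a.txt, b.txt, d.txt, e.txt, f.txt, g.txt} staged={c.txt}
After op 21 (modify c.txt): modified={a.txt, b.txt, c.txt, d.txt, e.txt, f.txt, g.txt} staged={c.txt}
After op 22 (git commit): modified={a.txt, b.txt, c.txt, d.txt, e.txt, f.txt, g.txt} staged={none}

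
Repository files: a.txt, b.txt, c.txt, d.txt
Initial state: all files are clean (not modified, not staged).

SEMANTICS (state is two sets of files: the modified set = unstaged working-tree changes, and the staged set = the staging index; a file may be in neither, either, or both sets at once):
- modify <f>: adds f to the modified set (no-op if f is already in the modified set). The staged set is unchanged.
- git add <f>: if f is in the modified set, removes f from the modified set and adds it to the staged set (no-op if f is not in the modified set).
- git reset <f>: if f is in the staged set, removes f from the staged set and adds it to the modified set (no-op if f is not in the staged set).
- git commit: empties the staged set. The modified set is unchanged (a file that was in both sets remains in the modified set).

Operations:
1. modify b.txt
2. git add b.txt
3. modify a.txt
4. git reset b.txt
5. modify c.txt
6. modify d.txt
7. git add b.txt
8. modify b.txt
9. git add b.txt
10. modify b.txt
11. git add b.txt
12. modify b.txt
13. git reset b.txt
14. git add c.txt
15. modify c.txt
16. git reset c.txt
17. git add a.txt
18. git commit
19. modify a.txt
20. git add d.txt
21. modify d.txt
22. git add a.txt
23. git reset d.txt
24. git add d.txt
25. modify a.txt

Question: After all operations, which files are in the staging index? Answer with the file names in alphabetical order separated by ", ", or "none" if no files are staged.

Answer: a.txt, d.txt

Derivation:
After op 1 (modify b.txt): modified={b.txt} staged={none}
After op 2 (git add b.txt): modified={none} staged={b.txt}
After op 3 (modify a.txt): modified={a.txt} staged={b.txt}
After op 4 (git reset b.txt): modified={a.txt, b.txt} staged={none}
After op 5 (modify c.txt): modified={a.txt, b.txt, c.txt} staged={none}
After op 6 (modify d.txt): modified={a.txt, b.txt, c.txt, d.txt} staged={none}
After op 7 (git add b.txt): modified={a.txt, c.txt, d.txt} staged={b.txt}
After op 8 (modify b.txt): modified={a.txt, b.txt, c.txt, d.txt} staged={b.txt}
After op 9 (git add b.txt): modified={a.txt, c.txt, d.txt} staged={b.txt}
After op 10 (modify b.txt): modified={a.txt, b.txt, c.txt, d.txt} staged={b.txt}
After op 11 (git add b.txt): modified={a.txt, c.txt, d.txt} staged={b.txt}
After op 12 (modify b.txt): modified={a.txt, b.txt, c.txt, d.txt} staged={b.txt}
After op 13 (git reset b.txt): modified={a.txt, b.txt, c.txt, d.txt} staged={none}
After op 14 (git add c.txt): modified={a.txt, b.txt, d.txt} staged={c.txt}
After op 15 (modify c.txt): modified={a.txt, b.txt, c.txt, d.txt} staged={c.txt}
After op 16 (git reset c.txt): modified={a.txt, b.txt, c.txt, d.txt} staged={none}
After op 17 (git add a.txt): modified={b.txt, c.txt, d.txt} staged={a.txt}
After op 18 (git commit): modified={b.txt, c.txt, d.txt} staged={none}
After op 19 (modify a.txt): modified={a.txt, b.txt, c.txt, d.txt} staged={none}
After op 20 (git add d.txt): modified={a.txt, b.txt, c.txt} staged={d.txt}
After op 21 (modify d.txt): modified={a.txt, b.txt, c.txt, d.txt} staged={d.txt}
After op 22 (git add a.txt): modified={b.txt, c.txt, d.txt} staged={a.txt, d.txt}
After op 23 (git reset d.txt): modified={b.txt, c.txt, d.txt} staged={a.txt}
After op 24 (git add d.txt): modified={b.txt, c.txt} staged={a.txt, d.txt}
After op 25 (modify a.txt): modified={a.txt, b.txt, c.txt} staged={a.txt, d.txt}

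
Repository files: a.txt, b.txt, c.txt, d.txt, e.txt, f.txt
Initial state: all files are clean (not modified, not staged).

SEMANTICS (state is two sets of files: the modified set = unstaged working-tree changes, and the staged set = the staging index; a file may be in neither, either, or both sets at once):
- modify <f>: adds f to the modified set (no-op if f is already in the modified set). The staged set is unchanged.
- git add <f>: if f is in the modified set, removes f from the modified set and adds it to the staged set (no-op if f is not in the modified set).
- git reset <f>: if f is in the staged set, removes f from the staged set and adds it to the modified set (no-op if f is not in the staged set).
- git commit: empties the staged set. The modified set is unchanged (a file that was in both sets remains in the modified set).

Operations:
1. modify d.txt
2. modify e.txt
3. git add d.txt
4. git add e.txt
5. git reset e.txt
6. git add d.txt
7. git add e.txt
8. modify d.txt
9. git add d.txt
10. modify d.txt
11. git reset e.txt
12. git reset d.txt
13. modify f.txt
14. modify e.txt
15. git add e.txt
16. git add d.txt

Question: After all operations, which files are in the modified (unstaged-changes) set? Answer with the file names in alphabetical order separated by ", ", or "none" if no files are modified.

Answer: f.txt

Derivation:
After op 1 (modify d.txt): modified={d.txt} staged={none}
After op 2 (modify e.txt): modified={d.txt, e.txt} staged={none}
After op 3 (git add d.txt): modified={e.txt} staged={d.txt}
After op 4 (git add e.txt): modified={none} staged={d.txt, e.txt}
After op 5 (git reset e.txt): modified={e.txt} staged={d.txt}
After op 6 (git add d.txt): modified={e.txt} staged={d.txt}
After op 7 (git add e.txt): modified={none} staged={d.txt, e.txt}
After op 8 (modify d.txt): modified={d.txt} staged={d.txt, e.txt}
After op 9 (git add d.txt): modified={none} staged={d.txt, e.txt}
After op 10 (modify d.txt): modified={d.txt} staged={d.txt, e.txt}
After op 11 (git reset e.txt): modified={d.txt, e.txt} staged={d.txt}
After op 12 (git reset d.txt): modified={d.txt, e.txt} staged={none}
After op 13 (modify f.txt): modified={d.txt, e.txt, f.txt} staged={none}
After op 14 (modify e.txt): modified={d.txt, e.txt, f.txt} staged={none}
After op 15 (git add e.txt): modified={d.txt, f.txt} staged={e.txt}
After op 16 (git add d.txt): modified={f.txt} staged={d.txt, e.txt}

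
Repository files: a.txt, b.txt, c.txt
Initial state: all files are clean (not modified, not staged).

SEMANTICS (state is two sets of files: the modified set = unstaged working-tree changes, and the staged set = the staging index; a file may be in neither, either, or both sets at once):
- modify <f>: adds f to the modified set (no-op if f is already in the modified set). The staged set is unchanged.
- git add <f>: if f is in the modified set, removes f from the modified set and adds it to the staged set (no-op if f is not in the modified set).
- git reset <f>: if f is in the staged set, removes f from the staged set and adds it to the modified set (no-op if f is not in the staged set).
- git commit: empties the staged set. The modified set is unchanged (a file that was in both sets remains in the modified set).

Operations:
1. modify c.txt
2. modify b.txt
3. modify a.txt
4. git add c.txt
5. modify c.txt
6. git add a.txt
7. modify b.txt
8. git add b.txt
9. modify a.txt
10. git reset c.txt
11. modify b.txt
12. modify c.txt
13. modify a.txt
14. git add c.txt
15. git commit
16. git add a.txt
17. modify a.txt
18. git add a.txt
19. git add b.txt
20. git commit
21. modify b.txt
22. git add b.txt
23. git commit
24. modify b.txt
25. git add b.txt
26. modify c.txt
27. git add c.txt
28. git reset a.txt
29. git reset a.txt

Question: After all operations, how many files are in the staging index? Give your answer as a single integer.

After op 1 (modify c.txt): modified={c.txt} staged={none}
After op 2 (modify b.txt): modified={b.txt, c.txt} staged={none}
After op 3 (modify a.txt): modified={a.txt, b.txt, c.txt} staged={none}
After op 4 (git add c.txt): modified={a.txt, b.txt} staged={c.txt}
After op 5 (modify c.txt): modified={a.txt, b.txt, c.txt} staged={c.txt}
After op 6 (git add a.txt): modified={b.txt, c.txt} staged={a.txt, c.txt}
After op 7 (modify b.txt): modified={b.txt, c.txt} staged={a.txt, c.txt}
After op 8 (git add b.txt): modified={c.txt} staged={a.txt, b.txt, c.txt}
After op 9 (modify a.txt): modified={a.txt, c.txt} staged={a.txt, b.txt, c.txt}
After op 10 (git reset c.txt): modified={a.txt, c.txt} staged={a.txt, b.txt}
After op 11 (modify b.txt): modified={a.txt, b.txt, c.txt} staged={a.txt, b.txt}
After op 12 (modify c.txt): modified={a.txt, b.txt, c.txt} staged={a.txt, b.txt}
After op 13 (modify a.txt): modified={a.txt, b.txt, c.txt} staged={a.txt, b.txt}
After op 14 (git add c.txt): modified={a.txt, b.txt} staged={a.txt, b.txt, c.txt}
After op 15 (git commit): modified={a.txt, b.txt} staged={none}
After op 16 (git add a.txt): modified={b.txt} staged={a.txt}
After op 17 (modify a.txt): modified={a.txt, b.txt} staged={a.txt}
After op 18 (git add a.txt): modified={b.txt} staged={a.txt}
After op 19 (git add b.txt): modified={none} staged={a.txt, b.txt}
After op 20 (git commit): modified={none} staged={none}
After op 21 (modify b.txt): modified={b.txt} staged={none}
After op 22 (git add b.txt): modified={none} staged={b.txt}
After op 23 (git commit): modified={none} staged={none}
After op 24 (modify b.txt): modified={b.txt} staged={none}
After op 25 (git add b.txt): modified={none} staged={b.txt}
After op 26 (modify c.txt): modified={c.txt} staged={b.txt}
After op 27 (git add c.txt): modified={none} staged={b.txt, c.txt}
After op 28 (git reset a.txt): modified={none} staged={b.txt, c.txt}
After op 29 (git reset a.txt): modified={none} staged={b.txt, c.txt}
Final staged set: {b.txt, c.txt} -> count=2

Answer: 2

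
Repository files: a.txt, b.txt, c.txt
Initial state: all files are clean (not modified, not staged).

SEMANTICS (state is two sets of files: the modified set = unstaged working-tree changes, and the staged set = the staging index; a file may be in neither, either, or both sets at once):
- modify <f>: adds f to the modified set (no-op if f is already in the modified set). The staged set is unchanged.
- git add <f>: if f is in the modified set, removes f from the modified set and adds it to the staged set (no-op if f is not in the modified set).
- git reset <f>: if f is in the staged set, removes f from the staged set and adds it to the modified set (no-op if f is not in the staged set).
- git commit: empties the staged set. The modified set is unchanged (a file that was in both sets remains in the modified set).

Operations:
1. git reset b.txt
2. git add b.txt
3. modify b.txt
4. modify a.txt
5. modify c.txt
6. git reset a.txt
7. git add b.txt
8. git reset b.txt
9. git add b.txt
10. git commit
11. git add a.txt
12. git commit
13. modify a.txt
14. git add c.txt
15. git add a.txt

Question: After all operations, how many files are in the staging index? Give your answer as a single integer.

Answer: 2

Derivation:
After op 1 (git reset b.txt): modified={none} staged={none}
After op 2 (git add b.txt): modified={none} staged={none}
After op 3 (modify b.txt): modified={b.txt} staged={none}
After op 4 (modify a.txt): modified={a.txt, b.txt} staged={none}
After op 5 (modify c.txt): modified={a.txt, b.txt, c.txt} staged={none}
After op 6 (git reset a.txt): modified={a.txt, b.txt, c.txt} staged={none}
After op 7 (git add b.txt): modified={a.txt, c.txt} staged={b.txt}
After op 8 (git reset b.txt): modified={a.txt, b.txt, c.txt} staged={none}
After op 9 (git add b.txt): modified={a.txt, c.txt} staged={b.txt}
After op 10 (git commit): modified={a.txt, c.txt} staged={none}
After op 11 (git add a.txt): modified={c.txt} staged={a.txt}
After op 12 (git commit): modified={c.txt} staged={none}
After op 13 (modify a.txt): modified={a.txt, c.txt} staged={none}
After op 14 (git add c.txt): modified={a.txt} staged={c.txt}
After op 15 (git add a.txt): modified={none} staged={a.txt, c.txt}
Final staged set: {a.txt, c.txt} -> count=2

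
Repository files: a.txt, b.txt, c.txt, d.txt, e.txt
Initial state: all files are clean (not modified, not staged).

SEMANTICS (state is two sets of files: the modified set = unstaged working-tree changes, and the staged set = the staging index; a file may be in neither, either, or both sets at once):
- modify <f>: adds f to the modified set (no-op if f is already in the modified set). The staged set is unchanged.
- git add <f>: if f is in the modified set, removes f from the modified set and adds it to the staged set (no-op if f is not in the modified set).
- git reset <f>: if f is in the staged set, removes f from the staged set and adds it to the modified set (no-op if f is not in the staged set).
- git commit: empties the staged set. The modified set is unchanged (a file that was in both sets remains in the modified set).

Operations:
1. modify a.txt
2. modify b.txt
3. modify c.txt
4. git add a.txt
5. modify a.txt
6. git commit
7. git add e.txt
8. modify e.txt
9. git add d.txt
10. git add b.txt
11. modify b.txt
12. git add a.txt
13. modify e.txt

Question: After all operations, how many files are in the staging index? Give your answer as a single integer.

After op 1 (modify a.txt): modified={a.txt} staged={none}
After op 2 (modify b.txt): modified={a.txt, b.txt} staged={none}
After op 3 (modify c.txt): modified={a.txt, b.txt, c.txt} staged={none}
After op 4 (git add a.txt): modified={b.txt, c.txt} staged={a.txt}
After op 5 (modify a.txt): modified={a.txt, b.txt, c.txt} staged={a.txt}
After op 6 (git commit): modified={a.txt, b.txt, c.txt} staged={none}
After op 7 (git add e.txt): modified={a.txt, b.txt, c.txt} staged={none}
After op 8 (modify e.txt): modified={a.txt, b.txt, c.txt, e.txt} staged={none}
After op 9 (git add d.txt): modified={a.txt, b.txt, c.txt, e.txt} staged={none}
After op 10 (git add b.txt): modified={a.txt, c.txt, e.txt} staged={b.txt}
After op 11 (modify b.txt): modified={a.txt, b.txt, c.txt, e.txt} staged={b.txt}
After op 12 (git add a.txt): modified={b.txt, c.txt, e.txt} staged={a.txt, b.txt}
After op 13 (modify e.txt): modified={b.txt, c.txt, e.txt} staged={a.txt, b.txt}
Final staged set: {a.txt, b.txt} -> count=2

Answer: 2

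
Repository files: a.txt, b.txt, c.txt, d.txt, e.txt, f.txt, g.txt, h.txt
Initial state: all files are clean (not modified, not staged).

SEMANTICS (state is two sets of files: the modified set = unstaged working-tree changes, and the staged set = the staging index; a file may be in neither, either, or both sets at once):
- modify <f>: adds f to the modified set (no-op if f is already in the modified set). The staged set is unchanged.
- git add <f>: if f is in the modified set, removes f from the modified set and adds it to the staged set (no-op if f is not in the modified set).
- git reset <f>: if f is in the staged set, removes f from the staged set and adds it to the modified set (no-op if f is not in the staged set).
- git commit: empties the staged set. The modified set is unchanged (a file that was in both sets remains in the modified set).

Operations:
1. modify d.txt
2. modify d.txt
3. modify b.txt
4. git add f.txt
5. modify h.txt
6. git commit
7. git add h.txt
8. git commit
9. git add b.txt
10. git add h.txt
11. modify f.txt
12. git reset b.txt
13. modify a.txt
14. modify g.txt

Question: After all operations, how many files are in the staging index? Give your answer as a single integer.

Answer: 0

Derivation:
After op 1 (modify d.txt): modified={d.txt} staged={none}
After op 2 (modify d.txt): modified={d.txt} staged={none}
After op 3 (modify b.txt): modified={b.txt, d.txt} staged={none}
After op 4 (git add f.txt): modified={b.txt, d.txt} staged={none}
After op 5 (modify h.txt): modified={b.txt, d.txt, h.txt} staged={none}
After op 6 (git commit): modified={b.txt, d.txt, h.txt} staged={none}
After op 7 (git add h.txt): modified={b.txt, d.txt} staged={h.txt}
After op 8 (git commit): modified={b.txt, d.txt} staged={none}
After op 9 (git add b.txt): modified={d.txt} staged={b.txt}
After op 10 (git add h.txt): modified={d.txt} staged={b.txt}
After op 11 (modify f.txt): modified={d.txt, f.txt} staged={b.txt}
After op 12 (git reset b.txt): modified={b.txt, d.txt, f.txt} staged={none}
After op 13 (modify a.txt): modified={a.txt, b.txt, d.txt, f.txt} staged={none}
After op 14 (modify g.txt): modified={a.txt, b.txt, d.txt, f.txt, g.txt} staged={none}
Final staged set: {none} -> count=0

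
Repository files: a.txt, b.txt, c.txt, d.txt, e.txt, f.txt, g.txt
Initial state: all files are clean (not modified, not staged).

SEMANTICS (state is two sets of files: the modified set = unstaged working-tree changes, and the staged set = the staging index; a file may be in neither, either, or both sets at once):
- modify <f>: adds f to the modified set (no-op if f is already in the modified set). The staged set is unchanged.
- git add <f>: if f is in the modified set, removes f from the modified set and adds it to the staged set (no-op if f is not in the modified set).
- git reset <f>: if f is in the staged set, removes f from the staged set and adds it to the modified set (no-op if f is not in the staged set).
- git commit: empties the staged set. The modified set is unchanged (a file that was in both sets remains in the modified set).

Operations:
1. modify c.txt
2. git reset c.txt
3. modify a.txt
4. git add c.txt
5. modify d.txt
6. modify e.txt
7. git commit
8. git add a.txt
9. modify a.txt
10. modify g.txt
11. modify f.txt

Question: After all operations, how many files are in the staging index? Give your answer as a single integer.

Answer: 1

Derivation:
After op 1 (modify c.txt): modified={c.txt} staged={none}
After op 2 (git reset c.txt): modified={c.txt} staged={none}
After op 3 (modify a.txt): modified={a.txt, c.txt} staged={none}
After op 4 (git add c.txt): modified={a.txt} staged={c.txt}
After op 5 (modify d.txt): modified={a.txt, d.txt} staged={c.txt}
After op 6 (modify e.txt): modified={a.txt, d.txt, e.txt} staged={c.txt}
After op 7 (git commit): modified={a.txt, d.txt, e.txt} staged={none}
After op 8 (git add a.txt): modified={d.txt, e.txt} staged={a.txt}
After op 9 (modify a.txt): modified={a.txt, d.txt, e.txt} staged={a.txt}
After op 10 (modify g.txt): modified={a.txt, d.txt, e.txt, g.txt} staged={a.txt}
After op 11 (modify f.txt): modified={a.txt, d.txt, e.txt, f.txt, g.txt} staged={a.txt}
Final staged set: {a.txt} -> count=1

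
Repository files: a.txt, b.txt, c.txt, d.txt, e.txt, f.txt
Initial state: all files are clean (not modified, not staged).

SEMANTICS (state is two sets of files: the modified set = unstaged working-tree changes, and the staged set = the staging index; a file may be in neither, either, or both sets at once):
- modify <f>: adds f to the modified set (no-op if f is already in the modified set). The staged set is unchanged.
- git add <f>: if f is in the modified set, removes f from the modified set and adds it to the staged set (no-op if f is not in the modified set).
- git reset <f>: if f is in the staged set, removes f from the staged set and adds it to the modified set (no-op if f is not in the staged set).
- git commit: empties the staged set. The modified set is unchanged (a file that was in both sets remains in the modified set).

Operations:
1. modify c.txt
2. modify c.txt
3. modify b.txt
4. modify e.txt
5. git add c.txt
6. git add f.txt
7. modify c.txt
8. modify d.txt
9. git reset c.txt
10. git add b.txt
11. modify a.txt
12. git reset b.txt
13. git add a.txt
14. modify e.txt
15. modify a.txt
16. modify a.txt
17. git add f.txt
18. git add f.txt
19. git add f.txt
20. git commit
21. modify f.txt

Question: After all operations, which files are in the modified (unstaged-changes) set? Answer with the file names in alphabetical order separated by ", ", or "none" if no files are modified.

After op 1 (modify c.txt): modified={c.txt} staged={none}
After op 2 (modify c.txt): modified={c.txt} staged={none}
After op 3 (modify b.txt): modified={b.txt, c.txt} staged={none}
After op 4 (modify e.txt): modified={b.txt, c.txt, e.txt} staged={none}
After op 5 (git add c.txt): modified={b.txt, e.txt} staged={c.txt}
After op 6 (git add f.txt): modified={b.txt, e.txt} staged={c.txt}
After op 7 (modify c.txt): modified={b.txt, c.txt, e.txt} staged={c.txt}
After op 8 (modify d.txt): modified={b.txt, c.txt, d.txt, e.txt} staged={c.txt}
After op 9 (git reset c.txt): modified={b.txt, c.txt, d.txt, e.txt} staged={none}
After op 10 (git add b.txt): modified={c.txt, d.txt, e.txt} staged={b.txt}
After op 11 (modify a.txt): modified={a.txt, c.txt, d.txt, e.txt} staged={b.txt}
After op 12 (git reset b.txt): modified={a.txt, b.txt, c.txt, d.txt, e.txt} staged={none}
After op 13 (git add a.txt): modified={b.txt, c.txt, d.txt, e.txt} staged={a.txt}
After op 14 (modify e.txt): modified={b.txt, c.txt, d.txt, e.txt} staged={a.txt}
After op 15 (modify a.txt): modified={a.txt, b.txt, c.txt, d.txt, e.txt} staged={a.txt}
After op 16 (modify a.txt): modified={a.txt, b.txt, c.txt, d.txt, e.txt} staged={a.txt}
After op 17 (git add f.txt): modified={a.txt, b.txt, c.txt, d.txt, e.txt} staged={a.txt}
After op 18 (git add f.txt): modified={a.txt, b.txt, c.txt, d.txt, e.txt} staged={a.txt}
After op 19 (git add f.txt): modified={a.txt, b.txt, c.txt, d.txt, e.txt} staged={a.txt}
After op 20 (git commit): modified={a.txt, b.txt, c.txt, d.txt, e.txt} staged={none}
After op 21 (modify f.txt): modified={a.txt, b.txt, c.txt, d.txt, e.txt, f.txt} staged={none}

Answer: a.txt, b.txt, c.txt, d.txt, e.txt, f.txt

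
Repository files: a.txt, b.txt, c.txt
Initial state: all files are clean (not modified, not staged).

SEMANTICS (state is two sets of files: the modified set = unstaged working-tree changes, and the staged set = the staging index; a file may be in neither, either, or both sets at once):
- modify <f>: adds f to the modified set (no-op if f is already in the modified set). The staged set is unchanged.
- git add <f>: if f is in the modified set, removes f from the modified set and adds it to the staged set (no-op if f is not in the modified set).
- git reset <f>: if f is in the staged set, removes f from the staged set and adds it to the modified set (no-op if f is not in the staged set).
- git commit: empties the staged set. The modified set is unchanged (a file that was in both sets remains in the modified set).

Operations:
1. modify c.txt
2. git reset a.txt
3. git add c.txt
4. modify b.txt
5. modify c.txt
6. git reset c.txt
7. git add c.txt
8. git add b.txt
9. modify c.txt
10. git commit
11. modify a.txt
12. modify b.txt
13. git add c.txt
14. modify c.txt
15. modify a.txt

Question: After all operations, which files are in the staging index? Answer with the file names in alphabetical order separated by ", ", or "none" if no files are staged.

After op 1 (modify c.txt): modified={c.txt} staged={none}
After op 2 (git reset a.txt): modified={c.txt} staged={none}
After op 3 (git add c.txt): modified={none} staged={c.txt}
After op 4 (modify b.txt): modified={b.txt} staged={c.txt}
After op 5 (modify c.txt): modified={b.txt, c.txt} staged={c.txt}
After op 6 (git reset c.txt): modified={b.txt, c.txt} staged={none}
After op 7 (git add c.txt): modified={b.txt} staged={c.txt}
After op 8 (git add b.txt): modified={none} staged={b.txt, c.txt}
After op 9 (modify c.txt): modified={c.txt} staged={b.txt, c.txt}
After op 10 (git commit): modified={c.txt} staged={none}
After op 11 (modify a.txt): modified={a.txt, c.txt} staged={none}
After op 12 (modify b.txt): modified={a.txt, b.txt, c.txt} staged={none}
After op 13 (git add c.txt): modified={a.txt, b.txt} staged={c.txt}
After op 14 (modify c.txt): modified={a.txt, b.txt, c.txt} staged={c.txt}
After op 15 (modify a.txt): modified={a.txt, b.txt, c.txt} staged={c.txt}

Answer: c.txt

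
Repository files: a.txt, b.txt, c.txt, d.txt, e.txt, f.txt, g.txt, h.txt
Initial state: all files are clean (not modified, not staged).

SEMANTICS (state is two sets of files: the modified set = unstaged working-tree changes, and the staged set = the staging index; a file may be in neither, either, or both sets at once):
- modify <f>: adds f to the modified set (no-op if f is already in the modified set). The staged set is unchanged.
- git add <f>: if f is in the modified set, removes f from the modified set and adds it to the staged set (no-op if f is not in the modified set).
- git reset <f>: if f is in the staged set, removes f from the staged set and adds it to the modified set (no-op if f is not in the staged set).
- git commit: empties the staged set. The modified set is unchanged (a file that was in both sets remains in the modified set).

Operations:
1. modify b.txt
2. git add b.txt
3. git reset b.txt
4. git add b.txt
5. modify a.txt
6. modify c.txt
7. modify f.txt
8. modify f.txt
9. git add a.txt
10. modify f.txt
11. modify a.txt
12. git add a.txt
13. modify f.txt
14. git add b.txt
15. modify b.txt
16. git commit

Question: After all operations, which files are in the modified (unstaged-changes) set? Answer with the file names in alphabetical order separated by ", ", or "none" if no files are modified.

Answer: b.txt, c.txt, f.txt

Derivation:
After op 1 (modify b.txt): modified={b.txt} staged={none}
After op 2 (git add b.txt): modified={none} staged={b.txt}
After op 3 (git reset b.txt): modified={b.txt} staged={none}
After op 4 (git add b.txt): modified={none} staged={b.txt}
After op 5 (modify a.txt): modified={a.txt} staged={b.txt}
After op 6 (modify c.txt): modified={a.txt, c.txt} staged={b.txt}
After op 7 (modify f.txt): modified={a.txt, c.txt, f.txt} staged={b.txt}
After op 8 (modify f.txt): modified={a.txt, c.txt, f.txt} staged={b.txt}
After op 9 (git add a.txt): modified={c.txt, f.txt} staged={a.txt, b.txt}
After op 10 (modify f.txt): modified={c.txt, f.txt} staged={a.txt, b.txt}
After op 11 (modify a.txt): modified={a.txt, c.txt, f.txt} staged={a.txt, b.txt}
After op 12 (git add a.txt): modified={c.txt, f.txt} staged={a.txt, b.txt}
After op 13 (modify f.txt): modified={c.txt, f.txt} staged={a.txt, b.txt}
After op 14 (git add b.txt): modified={c.txt, f.txt} staged={a.txt, b.txt}
After op 15 (modify b.txt): modified={b.txt, c.txt, f.txt} staged={a.txt, b.txt}
After op 16 (git commit): modified={b.txt, c.txt, f.txt} staged={none}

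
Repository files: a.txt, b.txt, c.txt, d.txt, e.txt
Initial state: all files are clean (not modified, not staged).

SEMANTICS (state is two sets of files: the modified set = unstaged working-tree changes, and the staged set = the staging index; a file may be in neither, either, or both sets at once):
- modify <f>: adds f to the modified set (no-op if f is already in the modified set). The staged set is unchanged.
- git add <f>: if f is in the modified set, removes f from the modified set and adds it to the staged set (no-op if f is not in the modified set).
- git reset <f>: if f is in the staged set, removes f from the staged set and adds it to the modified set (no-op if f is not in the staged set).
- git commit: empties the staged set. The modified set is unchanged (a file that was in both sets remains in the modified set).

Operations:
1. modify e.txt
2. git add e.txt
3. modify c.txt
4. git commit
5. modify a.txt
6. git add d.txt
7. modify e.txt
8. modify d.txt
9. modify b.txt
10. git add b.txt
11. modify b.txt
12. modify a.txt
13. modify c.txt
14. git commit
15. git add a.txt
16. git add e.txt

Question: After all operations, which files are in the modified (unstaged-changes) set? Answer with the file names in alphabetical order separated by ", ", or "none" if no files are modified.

Answer: b.txt, c.txt, d.txt

Derivation:
After op 1 (modify e.txt): modified={e.txt} staged={none}
After op 2 (git add e.txt): modified={none} staged={e.txt}
After op 3 (modify c.txt): modified={c.txt} staged={e.txt}
After op 4 (git commit): modified={c.txt} staged={none}
After op 5 (modify a.txt): modified={a.txt, c.txt} staged={none}
After op 6 (git add d.txt): modified={a.txt, c.txt} staged={none}
After op 7 (modify e.txt): modified={a.txt, c.txt, e.txt} staged={none}
After op 8 (modify d.txt): modified={a.txt, c.txt, d.txt, e.txt} staged={none}
After op 9 (modify b.txt): modified={a.txt, b.txt, c.txt, d.txt, e.txt} staged={none}
After op 10 (git add b.txt): modified={a.txt, c.txt, d.txt, e.txt} staged={b.txt}
After op 11 (modify b.txt): modified={a.txt, b.txt, c.txt, d.txt, e.txt} staged={b.txt}
After op 12 (modify a.txt): modified={a.txt, b.txt, c.txt, d.txt, e.txt} staged={b.txt}
After op 13 (modify c.txt): modified={a.txt, b.txt, c.txt, d.txt, e.txt} staged={b.txt}
After op 14 (git commit): modified={a.txt, b.txt, c.txt, d.txt, e.txt} staged={none}
After op 15 (git add a.txt): modified={b.txt, c.txt, d.txt, e.txt} staged={a.txt}
After op 16 (git add e.txt): modified={b.txt, c.txt, d.txt} staged={a.txt, e.txt}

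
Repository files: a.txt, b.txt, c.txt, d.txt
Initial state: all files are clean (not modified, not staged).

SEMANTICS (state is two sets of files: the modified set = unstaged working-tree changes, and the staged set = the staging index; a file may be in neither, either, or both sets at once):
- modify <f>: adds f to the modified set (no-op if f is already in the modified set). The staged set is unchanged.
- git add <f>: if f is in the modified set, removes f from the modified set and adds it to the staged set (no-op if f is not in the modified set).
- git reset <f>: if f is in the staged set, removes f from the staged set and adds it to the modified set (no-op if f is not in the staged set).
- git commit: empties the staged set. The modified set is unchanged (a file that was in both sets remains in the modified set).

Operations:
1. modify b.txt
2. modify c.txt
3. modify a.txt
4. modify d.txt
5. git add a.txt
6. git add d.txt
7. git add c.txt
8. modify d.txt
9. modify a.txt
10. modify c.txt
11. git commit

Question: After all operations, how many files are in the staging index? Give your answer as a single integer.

After op 1 (modify b.txt): modified={b.txt} staged={none}
After op 2 (modify c.txt): modified={b.txt, c.txt} staged={none}
After op 3 (modify a.txt): modified={a.txt, b.txt, c.txt} staged={none}
After op 4 (modify d.txt): modified={a.txt, b.txt, c.txt, d.txt} staged={none}
After op 5 (git add a.txt): modified={b.txt, c.txt, d.txt} staged={a.txt}
After op 6 (git add d.txt): modified={b.txt, c.txt} staged={a.txt, d.txt}
After op 7 (git add c.txt): modified={b.txt} staged={a.txt, c.txt, d.txt}
After op 8 (modify d.txt): modified={b.txt, d.txt} staged={a.txt, c.txt, d.txt}
After op 9 (modify a.txt): modified={a.txt, b.txt, d.txt} staged={a.txt, c.txt, d.txt}
After op 10 (modify c.txt): modified={a.txt, b.txt, c.txt, d.txt} staged={a.txt, c.txt, d.txt}
After op 11 (git commit): modified={a.txt, b.txt, c.txt, d.txt} staged={none}
Final staged set: {none} -> count=0

Answer: 0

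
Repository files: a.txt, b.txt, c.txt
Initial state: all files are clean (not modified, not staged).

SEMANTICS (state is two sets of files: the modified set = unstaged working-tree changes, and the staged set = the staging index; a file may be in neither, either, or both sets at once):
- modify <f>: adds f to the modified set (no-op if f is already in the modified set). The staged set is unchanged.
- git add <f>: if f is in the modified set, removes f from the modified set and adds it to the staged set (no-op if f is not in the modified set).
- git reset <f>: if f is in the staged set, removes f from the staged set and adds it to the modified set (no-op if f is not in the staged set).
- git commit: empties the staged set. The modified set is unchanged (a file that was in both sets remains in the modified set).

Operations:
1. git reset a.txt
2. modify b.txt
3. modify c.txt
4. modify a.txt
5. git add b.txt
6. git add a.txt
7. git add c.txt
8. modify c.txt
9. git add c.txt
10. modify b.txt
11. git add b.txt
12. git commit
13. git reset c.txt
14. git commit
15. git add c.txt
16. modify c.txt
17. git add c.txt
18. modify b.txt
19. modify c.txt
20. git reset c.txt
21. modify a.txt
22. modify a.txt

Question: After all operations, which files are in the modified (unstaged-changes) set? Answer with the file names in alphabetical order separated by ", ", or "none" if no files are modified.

After op 1 (git reset a.txt): modified={none} staged={none}
After op 2 (modify b.txt): modified={b.txt} staged={none}
After op 3 (modify c.txt): modified={b.txt, c.txt} staged={none}
After op 4 (modify a.txt): modified={a.txt, b.txt, c.txt} staged={none}
After op 5 (git add b.txt): modified={a.txt, c.txt} staged={b.txt}
After op 6 (git add a.txt): modified={c.txt} staged={a.txt, b.txt}
After op 7 (git add c.txt): modified={none} staged={a.txt, b.txt, c.txt}
After op 8 (modify c.txt): modified={c.txt} staged={a.txt, b.txt, c.txt}
After op 9 (git add c.txt): modified={none} staged={a.txt, b.txt, c.txt}
After op 10 (modify b.txt): modified={b.txt} staged={a.txt, b.txt, c.txt}
After op 11 (git add b.txt): modified={none} staged={a.txt, b.txt, c.txt}
After op 12 (git commit): modified={none} staged={none}
After op 13 (git reset c.txt): modified={none} staged={none}
After op 14 (git commit): modified={none} staged={none}
After op 15 (git add c.txt): modified={none} staged={none}
After op 16 (modify c.txt): modified={c.txt} staged={none}
After op 17 (git add c.txt): modified={none} staged={c.txt}
After op 18 (modify b.txt): modified={b.txt} staged={c.txt}
After op 19 (modify c.txt): modified={b.txt, c.txt} staged={c.txt}
After op 20 (git reset c.txt): modified={b.txt, c.txt} staged={none}
After op 21 (modify a.txt): modified={a.txt, b.txt, c.txt} staged={none}
After op 22 (modify a.txt): modified={a.txt, b.txt, c.txt} staged={none}

Answer: a.txt, b.txt, c.txt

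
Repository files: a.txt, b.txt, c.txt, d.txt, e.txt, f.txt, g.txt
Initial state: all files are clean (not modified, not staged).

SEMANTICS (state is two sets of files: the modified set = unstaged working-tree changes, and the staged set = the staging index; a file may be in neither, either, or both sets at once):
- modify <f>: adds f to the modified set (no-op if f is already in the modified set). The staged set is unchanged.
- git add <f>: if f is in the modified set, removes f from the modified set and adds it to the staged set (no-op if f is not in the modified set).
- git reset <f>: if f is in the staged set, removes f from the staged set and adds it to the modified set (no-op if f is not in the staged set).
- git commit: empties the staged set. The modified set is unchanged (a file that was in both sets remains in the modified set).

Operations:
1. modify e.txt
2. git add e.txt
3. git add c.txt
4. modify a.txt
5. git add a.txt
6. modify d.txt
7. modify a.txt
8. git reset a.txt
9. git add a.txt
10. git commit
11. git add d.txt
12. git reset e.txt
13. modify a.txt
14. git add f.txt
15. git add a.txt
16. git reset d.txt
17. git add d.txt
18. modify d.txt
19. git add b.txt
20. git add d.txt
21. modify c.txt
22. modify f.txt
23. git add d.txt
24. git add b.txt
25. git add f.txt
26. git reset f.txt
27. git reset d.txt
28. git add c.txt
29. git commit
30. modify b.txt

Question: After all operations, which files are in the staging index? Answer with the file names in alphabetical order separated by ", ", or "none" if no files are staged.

After op 1 (modify e.txt): modified={e.txt} staged={none}
After op 2 (git add e.txt): modified={none} staged={e.txt}
After op 3 (git add c.txt): modified={none} staged={e.txt}
After op 4 (modify a.txt): modified={a.txt} staged={e.txt}
After op 5 (git add a.txt): modified={none} staged={a.txt, e.txt}
After op 6 (modify d.txt): modified={d.txt} staged={a.txt, e.txt}
After op 7 (modify a.txt): modified={a.txt, d.txt} staged={a.txt, e.txt}
After op 8 (git reset a.txt): modified={a.txt, d.txt} staged={e.txt}
After op 9 (git add a.txt): modified={d.txt} staged={a.txt, e.txt}
After op 10 (git commit): modified={d.txt} staged={none}
After op 11 (git add d.txt): modified={none} staged={d.txt}
After op 12 (git reset e.txt): modified={none} staged={d.txt}
After op 13 (modify a.txt): modified={a.txt} staged={d.txt}
After op 14 (git add f.txt): modified={a.txt} staged={d.txt}
After op 15 (git add a.txt): modified={none} staged={a.txt, d.txt}
After op 16 (git reset d.txt): modified={d.txt} staged={a.txt}
After op 17 (git add d.txt): modified={none} staged={a.txt, d.txt}
After op 18 (modify d.txt): modified={d.txt} staged={a.txt, d.txt}
After op 19 (git add b.txt): modified={d.txt} staged={a.txt, d.txt}
After op 20 (git add d.txt): modified={none} staged={a.txt, d.txt}
After op 21 (modify c.txt): modified={c.txt} staged={a.txt, d.txt}
After op 22 (modify f.txt): modified={c.txt, f.txt} staged={a.txt, d.txt}
After op 23 (git add d.txt): modified={c.txt, f.txt} staged={a.txt, d.txt}
After op 24 (git add b.txt): modified={c.txt, f.txt} staged={a.txt, d.txt}
After op 25 (git add f.txt): modified={c.txt} staged={a.txt, d.txt, f.txt}
After op 26 (git reset f.txt): modified={c.txt, f.txt} staged={a.txt, d.txt}
After op 27 (git reset d.txt): modified={c.txt, d.txt, f.txt} staged={a.txt}
After op 28 (git add c.txt): modified={d.txt, f.txt} staged={a.txt, c.txt}
After op 29 (git commit): modified={d.txt, f.txt} staged={none}
After op 30 (modify b.txt): modified={b.txt, d.txt, f.txt} staged={none}

Answer: none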